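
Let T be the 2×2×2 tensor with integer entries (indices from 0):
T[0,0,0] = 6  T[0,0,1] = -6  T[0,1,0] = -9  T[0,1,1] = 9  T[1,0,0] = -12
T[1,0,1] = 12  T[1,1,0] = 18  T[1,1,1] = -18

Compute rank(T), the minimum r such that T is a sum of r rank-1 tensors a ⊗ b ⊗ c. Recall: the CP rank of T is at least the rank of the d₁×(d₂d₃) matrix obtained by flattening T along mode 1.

Lower bound: T ≠ 0 (e.g. T[0,0,0] = 6), so rank(T) ≥ 1.
Upper bound: if T = a ⊗ b ⊗ c then every fibre of T is a multiple of the corresponding factor, so read the factors off the fibres through the nonzero entry T[0,0,0] = 6.
The mode-1 fibre T[:,0,0] = [6, -12] gives a = [1, -2] (primitive direction); the mode-2 fibre T[0,:,0] = [6, -9] gives b = [2, -3]; then c[k] = T[0,0,k] / (a[0]·b[0]) = [6, -6] / 2 = [3, -3].
Expanding [1, -2] ⊗ [2, -3] ⊗ [3, -3] reproduces all 8 entries of T, so T = [1, -2] ⊗ [2, -3] ⊗ [3, -3] and rank(T) ≤ 1.
These bounds meet, so rank(T) = 1.

1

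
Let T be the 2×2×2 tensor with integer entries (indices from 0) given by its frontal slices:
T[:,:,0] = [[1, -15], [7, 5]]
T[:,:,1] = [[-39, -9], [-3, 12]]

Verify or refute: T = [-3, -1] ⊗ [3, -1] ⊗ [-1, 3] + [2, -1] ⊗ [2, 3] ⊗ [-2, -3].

Reconstruct entrywise from the claimed factors. For example, T[0,1,0] = -15 and Σₗ aₗ[0]bₗ[1]cₗ[0] = (-3)·(-1)·(-1) + (2)·(3)·(-2) = -15; checking all 8 entries, every one matches. The claim holds.

Yes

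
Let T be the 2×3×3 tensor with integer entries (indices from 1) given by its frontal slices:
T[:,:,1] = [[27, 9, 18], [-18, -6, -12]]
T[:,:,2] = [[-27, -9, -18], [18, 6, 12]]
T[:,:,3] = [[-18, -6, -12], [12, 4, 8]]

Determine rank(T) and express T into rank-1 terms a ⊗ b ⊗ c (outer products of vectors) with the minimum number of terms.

rank(T) = 1

Lower bound: T ≠ 0 (e.g. T[1,1,1] = 27), so rank(T) ≥ 1.
Upper bound: if T = a ⊗ b ⊗ c then every fibre of T is a multiple of the corresponding factor, so read the factors off the fibres through the nonzero entry T[1,1,1] = 27.
The mode-1 fibre T[:,1,1] = [27, -18] gives a = (3, -2) (primitive direction); the mode-2 fibre T[1,:,1] = [27, 9, 18] gives b = (3, 1, 2); then c[k] = T[1,1,k] / (a[1]·b[1]) = [27, -27, -18] / 9 = (3, -3, -2).
Expanding (3, -2) ⊗ (3, 1, 2) ⊗ (3, -3, -2) reproduces all 18 entries of T, so T = (3, -2) ⊗ (3, 1, 2) ⊗ (3, -3, -2) and rank(T) ≤ 1.
These bounds meet, so rank(T) = 1.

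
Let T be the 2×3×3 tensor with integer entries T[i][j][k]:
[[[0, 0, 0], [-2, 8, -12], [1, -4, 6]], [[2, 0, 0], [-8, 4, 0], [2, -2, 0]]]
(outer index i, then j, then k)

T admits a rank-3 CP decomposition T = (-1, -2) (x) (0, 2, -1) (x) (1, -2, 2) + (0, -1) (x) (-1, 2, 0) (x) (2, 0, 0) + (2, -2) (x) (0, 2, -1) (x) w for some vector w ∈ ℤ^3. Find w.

w = (0, 1, -2)

Subtract the known terms from T to get the rank-1 residual R = (2, -2) (x) (0, 2, -1) (x) w, so R[i,j,k] = a[i]·b[j]·w[k]. Pick indices with nonzero a[0]·b[1] = (2)·(2) = 4. Only the fibre through (0,1,·) is needed: R[0,1,:] = T[0,1,:] − Σₗ aₗ[0]bₗ[1]cₗ = [-2, 8, -12] − (-1)·(2)·(1, -2, 2) − (0)·(2)·(2, 0, 0) = [0, 4, -8]. Then w[k] = R[0,1,k] / 4 for each k, giving w = [0, 4, -8] / 4 = (0, 1, -2).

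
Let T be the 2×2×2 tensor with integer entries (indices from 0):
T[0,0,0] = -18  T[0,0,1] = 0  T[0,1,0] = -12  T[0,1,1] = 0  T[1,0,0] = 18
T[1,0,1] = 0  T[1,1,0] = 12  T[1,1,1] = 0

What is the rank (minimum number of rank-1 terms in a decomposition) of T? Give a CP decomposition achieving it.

Lower bound: T ≠ 0 (e.g. T[0,0,0] = -18), so rank(T) ≥ 1.
Upper bound: if T = a ⊗ b ⊗ c then every fibre of T is a multiple of the corresponding factor, so read the factors off the fibres through the nonzero entry T[0,0,0] = -18.
The mode-1 fibre T[:,0,0] = [-18, 18] gives a = [1, -1] (primitive direction); the mode-2 fibre T[0,:,0] = [-18, -12] gives b = [3, 2]; then c[k] = T[0,0,k] / (a[0]·b[0]) = [-18, 0] / 3 = [-6, 0].
Expanding [1, -1] ⊗ [3, 2] ⊗ [-6, 0] reproduces all 8 entries of T, so T = [1, -1] ⊗ [3, 2] ⊗ [-6, 0] and rank(T) ≤ 1.
These bounds meet, so rank(T) = 1.

rank(T) = 1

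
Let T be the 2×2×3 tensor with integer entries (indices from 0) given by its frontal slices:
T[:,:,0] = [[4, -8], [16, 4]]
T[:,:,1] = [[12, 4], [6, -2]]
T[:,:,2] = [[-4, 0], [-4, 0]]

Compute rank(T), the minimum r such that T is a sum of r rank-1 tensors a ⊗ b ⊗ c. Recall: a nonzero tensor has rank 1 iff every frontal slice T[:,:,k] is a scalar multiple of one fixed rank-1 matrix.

Lower bound: in the mode-2 unfolding of T (rows indexed by j, columns by (i,k)) the 2×2 minor on rows j ∈ {0, 1}, columns (i,k) ∈ {(0,0), (0,1)} is det [[4, 12], [-8, 4]] = 112 ≠ 0, so that unfolding has rank ≥ 2 and hence rank(T) ≥ 2 (CP rank is at least every unfolding rank, though it can be larger).
Upper bound: with S_k = T[:,:,k], the two rank-1 terms a₁b₁ᵀ, a₂b₂ᵀ are the rank-1 members of the pencil x·S₀ + y·S₁.
det(x·S₀ + y·S₁) is 144·x² + 24·xy − 48·y² = 24·(3·x + 2·y)(2·x − y), vanishing at (x:y) = (2:-3) and (1:2).
M₁ = 2·S₀ − 3·S₁ = [[-28, -28], [14, 14]] = (-14)·[2, -1][1, 1]ᵀ and M₂ = S₀ + 2·S₁ = [[28, 0], [28, 0]] = 28·[1, 1][1, 0]ᵀ, so take a₁ = [2, -1], b₁ = [1, 1], a₂ = [1, 1], b₂ = [1, 0].
Each slice is an integer combination of E₁ = a₁b₁ᵀ and E₂ = a₂b₂ᵀ: S₀ = −4·E₁ + 12·E₂, S₁ = 2·E₁ + 8·E₂, S₂ = −4·E₂; reading off coefficients, c₁ = [-4, 2, 0] and c₂ = [12, 8, -4].
Hence T = [2, -1] ⊗ [1, 1] ⊗ [-4, 2, 0] + [1, 1] ⊗ [1, 0] ⊗ [12, 8, -4], so rank(T) ≤ 2.
These bounds meet, so rank(T) = 2.

2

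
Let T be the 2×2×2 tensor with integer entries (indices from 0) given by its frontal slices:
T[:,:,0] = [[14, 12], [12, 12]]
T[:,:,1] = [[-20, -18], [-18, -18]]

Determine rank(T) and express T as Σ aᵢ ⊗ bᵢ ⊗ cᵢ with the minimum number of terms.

Lower bound: in the mode-3 unfolding of T (rows indexed by k, columns by (i,j)) the 2×2 minor on rows k ∈ {0, 1}, columns (i,j) ∈ {(0,0), (0,1)} is det [[14, 12], [-20, -18]] = -12 ≠ 0, so that unfolding has rank ≥ 2 and hence rank(T) ≥ 2 (CP rank is at least every unfolding rank, though it can be larger).
Upper bound: with S_k = T[:,:,k], the two rank-1 terms a₁b₁ᵀ, a₂b₂ᵀ are the rank-1 members of the pencil x·S₀ + y·S₁.
det(x·S₀ + y·S₁) is 24·x² − 60·xy + 36·y² = 12·(2·x − 3·y)(x − y), vanishing at (x:y) = (3:2) and (1:1).
M₁ = 3·S₀ + 2·S₁ = [[2, 0], [0, 0]] = 2·[1, 0][1, 0]ᵀ and M₂ = S₀ + S₁ = [[-6, -6], [-6, -6]] = (-6)·[1, 1][1, 1]ᵀ, so take a₁ = [1, 0], b₁ = [1, 0], a₂ = [1, 1], b₂ = [1, 1].
Each slice is an integer combination of E₁ = a₁b₁ᵀ and E₂ = a₂b₂ᵀ: S₀ = 2·E₁ + 12·E₂, S₁ = −2·E₁ − 18·E₂; reading off coefficients, c₁ = [2, -2] and c₂ = [12, -18].
Hence T = [1, 0] ⊗ [1, 0] ⊗ [2, -2] + [1, 1] ⊗ [1, 1] ⊗ [12, -18], so rank(T) ≤ 2.
These bounds meet, so rank(T) = 2.

rank(T) = 2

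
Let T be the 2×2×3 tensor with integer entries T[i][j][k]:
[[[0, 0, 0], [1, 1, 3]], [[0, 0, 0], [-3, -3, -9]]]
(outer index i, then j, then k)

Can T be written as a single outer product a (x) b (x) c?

If T = a (x) b (x) c then every fibre of T is a multiple of the corresponding factor, so read the factors off the fibres through the nonzero entry T[0,1,0] = 1.
The mode-1 fibre T[:,1,0] = [1, -3] gives a = [1, -3] (primitive direction); the mode-2 fibre T[0,:,0] = [0, 1] gives b = [0, 1]; then c[k] = T[0,1,k] / (a[0]·b[1]) = [1, 1, 3] / 1 = [1, 1, 3].
Expanding [1, -3] (x) [0, 1] (x) [1, 1, 3] reproduces all 12 entries of T, so T = [1, -3] (x) [0, 1] (x) [1, 1, 3] and rank(T) ≤ 1.
Equivalently every frontal slice T[:,:,k] is c[k] times the rank-1 matrix [1, -3] (x) [0, 1]. So T has rank 1 (it is nonzero).

Yes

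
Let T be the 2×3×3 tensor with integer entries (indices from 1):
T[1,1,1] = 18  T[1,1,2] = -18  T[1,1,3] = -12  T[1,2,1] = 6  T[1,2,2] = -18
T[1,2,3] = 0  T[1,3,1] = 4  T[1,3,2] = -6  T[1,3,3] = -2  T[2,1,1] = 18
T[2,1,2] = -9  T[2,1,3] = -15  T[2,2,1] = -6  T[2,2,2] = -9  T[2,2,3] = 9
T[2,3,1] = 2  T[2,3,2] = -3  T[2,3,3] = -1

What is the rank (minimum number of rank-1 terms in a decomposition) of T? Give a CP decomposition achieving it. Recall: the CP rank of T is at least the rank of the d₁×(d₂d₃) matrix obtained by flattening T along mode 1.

Lower bound: in the mode-3 unfolding of T (rows indexed by k, columns by (i,j)) the 2×2 minor on rows k ∈ {1, 2}, columns (i,j) ∈ {(1,1), (1,2)} is det [[18, 6], [-18, -18]] = -216 ≠ 0, so that unfolding has rank ≥ 2 and hence rank(T) ≥ 2 (CP rank is at least every unfolding rank, though it can be larger).
Upper bound: with S_k = T[:,:,k], the two rank-1 terms a₁b₁ᵀ, a₂b₂ᵀ are the rank-1 members of the pencil x·S₁ + y·S₂.
The 2×2 minor of x·S₁ + y·S₂ on rows {1,2}, columns {1,2} is −216·x² + 324·xy = (-108)·(2·x − 3·y)(x), vanishing at (x:y) = (3:2) and (0:1).
M₁ = 3·S₁ + 2·S₂ = [[18, -18, 0], [36, -36, 0]] = 18·(1, 2)(1, -1, 0)ᵀ and M₂ = S₂ = [[-18, -18, -6], [-9, -9, -3]] = (-3)·(2, 1)(3, 3, 1)ᵀ, so take a₁ = (1, 2), b₁ = (1, -1, 0), a₂ = (2, 1), b₂ = (3, 3, 1).
Each slice is an integer combination of E₁ = a₁b₁ᵀ and E₂ = a₂b₂ᵀ: S₁ = 6·E₁ + 2·E₂, S₂ = −3·E₂, S₃ = −6·E₁ − E₂; reading off coefficients, c₁ = (6, 0, -6) and c₂ = (2, -3, -1).
Hence T = (1, 2) ⊗ (1, -1, 0) ⊗ (6, 0, -6) + (2, 1) ⊗ (3, 3, 1) ⊗ (2, -3, -1), so rank(T) ≤ 2.
These bounds meet, so rank(T) = 2.

rank(T) = 2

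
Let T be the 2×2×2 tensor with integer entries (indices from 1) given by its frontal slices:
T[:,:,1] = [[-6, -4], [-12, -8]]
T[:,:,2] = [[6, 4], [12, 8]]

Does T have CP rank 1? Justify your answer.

Yes

If T = a ⊗ b ⊗ c then every fibre of T is a multiple of the corresponding factor, so read the factors off the fibres through the nonzero entry T[1,1,1] = -6.
The mode-1 fibre T[:,1,1] = [-6, -12] gives a = (1, 2) (primitive direction); the mode-2 fibre T[1,:,1] = [-6, -4] gives b = (3, 2); then c[k] = T[1,1,k] / (a[1]·b[1]) = [-6, 6] / 3 = (-2, 2).
Expanding (1, 2) ⊗ (3, 2) ⊗ (-2, 2) reproduces all 8 entries of T, so T = (1, 2) ⊗ (3, 2) ⊗ (-2, 2) and rank(T) ≤ 1.
Equivalently every frontal slice T[:,:,k] is c[k] times the rank-1 matrix (1, 2) ⊗ (3, 2). So T has rank 1 (it is nonzero).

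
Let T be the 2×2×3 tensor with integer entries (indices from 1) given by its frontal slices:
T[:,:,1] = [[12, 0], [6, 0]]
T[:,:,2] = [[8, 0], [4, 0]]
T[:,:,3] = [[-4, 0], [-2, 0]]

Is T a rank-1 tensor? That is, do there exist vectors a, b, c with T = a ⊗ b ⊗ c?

The mode-1 fibre T[:,1,1] = [12, 6] gives a = (2, 1) (primitive direction); the mode-2 fibre T[1,:,1] = [12, 0] gives b = (1, 0); then c[k] = T[1,1,k] / (a[1]·b[1]) = [12, 8, -4] / 2 = (6, 4, -2).
Expanding (2, 1) ⊗ (1, 0) ⊗ (6, 4, -2) reproduces all 12 entries of T, so T = (2, 1) ⊗ (1, 0) ⊗ (6, 4, -2) and rank(T) ≤ 1.
Equivalently every frontal slice T[:,:,k] is c[k] times the rank-1 matrix (2, 1) ⊗ (1, 0). So T has rank 1 (it is nonzero).

Yes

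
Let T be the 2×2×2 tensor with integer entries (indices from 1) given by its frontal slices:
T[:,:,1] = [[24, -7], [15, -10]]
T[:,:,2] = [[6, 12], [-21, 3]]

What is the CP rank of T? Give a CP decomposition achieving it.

rank(T) = 2

Lower bound: the mode-1 unfolding of T (rows indexed by i, columns by (j,k) = (1,1), (1,2), (2,1), (2,2)) is [[24, 6, -7, 12], [15, -21, -10, 3]].
There the 2×2 minor on rows i ∈ {1, 2}, columns (j,k) ∈ {(1,1), (1,2)} is det [[24, 6], [15, -21]] = -594 ≠ 0, so this unfolding has rank ≥ 2; CP rank is at least every unfolding rank, so rank(T) ≥ 2. (This is only a lower bound: in general the CP rank may exceed every unfolding rank, so we still need to exhibit 2 rank-1 terms summing to T.)
Upper bound — finding two terms. Write S_k = T[:,:,k] for the frontal slices: S₁ = [[24, -7], [15, -10]], S₂ = [[6, 12], [-21, 3]].
If T = a₁ ∘ b₁ ∘ c₁ + a₂ ∘ b₂ ∘ c₂ then each S_k = c₁[k]·a₁b₁ᵀ + c₂[k]·a₂b₂ᵀ. S₁ and S₂ are linearly independent, so a₁b₁ᵀ and a₂b₂ᵀ must span the same plane of matrices: they are the rank-1 matrices of the form x·S₁ + y·S₂.
det(x·S₁ + y·S₂) is −135·x² − 315·xy + 270·y² = (-45)·(x + 3·y)(3·x − 2·y), vanishing at (x:y) = (3:-1) and (2:3).
M₁ = 3·S₁ − S₂ = [[66, -33], [66, -33]] = 33·[1, 1][2, -1]ᵀ and M₂ = 2·S₁ + 3·S₂ = [[66, 22], [-33, -11]] = 11·[2, -1][3, 1]ᵀ, so take a₁ = [1, 1], b₁ = [2, -1], a₂ = [2, -1], b₂ = [3, 1].
Each slice is an integer combination of E₁ = a₁b₁ᵀ and E₂ = a₂b₂ᵀ: S₁ = 9·E₁ + E₂, S₂ = −6·E₁ + 3·E₂; reading off coefficients, c₁ = [9, -6] and c₂ = [1, 3].
Hence T = [1, 1] ∘ [2, -1] ∘ [9, -6] + [2, -1] ∘ [3, 1] ∘ [1, 3], so rank(T) ≤ 2.
These bounds meet, so rank(T) = 2.
Check entry T[1,2,2] = 12: (1)·(-1)·(-6) + (2)·(1)·(3) = 12.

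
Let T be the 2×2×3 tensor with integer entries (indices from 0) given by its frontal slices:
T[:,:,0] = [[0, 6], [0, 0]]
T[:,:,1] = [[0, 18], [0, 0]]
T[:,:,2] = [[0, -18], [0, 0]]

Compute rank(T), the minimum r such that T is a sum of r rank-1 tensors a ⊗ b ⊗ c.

Lower bound: T ≠ 0 (e.g. T[0,1,0] = 6), so rank(T) ≥ 1.
Upper bound: if T = a ⊗ b ⊗ c then every fibre of T is a multiple of the corresponding factor, so read the factors off the fibres through the nonzero entry T[0,1,0] = 6.
The mode-1 fibre T[:,1,0] = [6, 0] gives a = (1, 0) (primitive direction); the mode-2 fibre T[0,:,0] = [0, 6] gives b = (0, 1); then c[k] = T[0,1,k] / (a[0]·b[1]) = [6, 18, -18] / 1 = (6, 18, -18).
Expanding (1, 0) ⊗ (0, 1) ⊗ (6, 18, -18) reproduces all 12 entries of T, so T = (1, 0) ⊗ (0, 1) ⊗ (6, 18, -18) and rank(T) ≤ 1.
These bounds meet, so rank(T) = 1.

1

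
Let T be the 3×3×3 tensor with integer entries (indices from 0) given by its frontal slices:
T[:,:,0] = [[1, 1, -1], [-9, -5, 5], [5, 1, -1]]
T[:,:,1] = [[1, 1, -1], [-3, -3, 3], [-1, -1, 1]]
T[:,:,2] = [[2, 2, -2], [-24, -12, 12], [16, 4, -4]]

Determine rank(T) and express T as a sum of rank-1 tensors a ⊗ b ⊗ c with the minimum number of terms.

rank(T) = 2

Lower bound: in the mode-1 unfolding of T (rows indexed by i, columns by (j,k)) the 2×2 minor on rows i ∈ {0, 1}, columns (j,k) ∈ {(0,0), (0,1)} is det [[1, 1], [-9, -3]] = 6 ≠ 0, so that unfolding has rank ≥ 2 and hence rank(T) ≥ 2 (CP rank is at least every unfolding rank, though it can be larger).
Upper bound: with S_k = T[:,:,k], the two rank-1 terms a₁b₁ᵀ, a₂b₂ᵀ are the rank-1 members of the pencil x·S₀ + y·S₁.
The 2×2 minor of x·S₀ + y·S₁ on rows {0,1}, columns {0,1} is 4·x² + 4·xy = 4·(x + y)(x), vanishing at (x:y) = (1:-1) and (0:1).
M₁ = S₀ − S₁ = [[0, 0, 0], [-6, -2, 2], [6, 2, -2]] = (-2)·[0, 1, -1][3, 1, -1]ᵀ and M₂ = S₁ = [[1, 1, -1], [-3, -3, 3], [-1, -1, 1]] = [1, -3, -1][1, 1, -1]ᵀ, so take a₁ = [0, 1, -1], b₁ = [3, 1, -1], a₂ = [1, -3, -1], b₂ = [1, 1, -1].
Each slice is an integer combination of E₁ = a₁b₁ᵀ and E₂ = a₂b₂ᵀ: S₀ = −2·E₁ + E₂, S₁ = E₂, S₂ = −6·E₁ + 2·E₂; reading off coefficients, c₁ = [-2, 0, -6] and c₂ = [1, 1, 2].
Hence T = [0, 1, -1] ⊗ [3, 1, -1] ⊗ [-2, 0, -6] + [1, -3, -1] ⊗ [1, 1, -1] ⊗ [1, 1, 2], so rank(T) ≤ 2.
These bounds meet, so rank(T) = 2.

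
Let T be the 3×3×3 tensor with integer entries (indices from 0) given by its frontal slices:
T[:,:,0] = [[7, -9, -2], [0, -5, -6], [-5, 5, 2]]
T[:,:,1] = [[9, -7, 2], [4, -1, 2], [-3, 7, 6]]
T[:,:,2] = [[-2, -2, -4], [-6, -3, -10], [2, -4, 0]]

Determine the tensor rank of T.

3

Lower bound: the mode-2 unfolding of T (rows indexed by j, columns by (i,k) = (0,0), (0,1), (0,2), (1,0), (1,1), (1,2), (2,0), (2,1), (2,2)) is [[7, 9, -2, 0, 4, -6, -5, -3, 2], [-9, -7, -2, -5, -1, -3, 5, 7, -4], [-2, 2, -4, -6, 2, -10, 2, 6, 0]].
There the 3×3 minor on rows j ∈ {0, 1, 2}, columns (i,k) ∈ {(0,0), (0,1), (1,0)} is det [[7, 9, 0], [-9, -7, -5], [-2, 2, -6]] = -32 ≠ 0, so this unfolding has rank ≥ 3; CP rank is at least every unfolding rank, so rank(T) ≥ 3. (Flattening ranks never certify an upper bound on CP rank; for that we must actually write T with 3 rank-1 terms.)
Upper bound: T is a sum of 3 rank-1 terms, T = [0, 1, -2] ⊗ [2, -1, 2] ⊗ [-1, -1, -1] + [1, 2, 1] ⊗ [1, 1, 2] ⊗ [-1, 1, -2] + [2, 1, -2] ⊗ [1, -1, 0] ⊗ [4, 4, 0] (written with every a and b primitive with positive leading entry and the scale carried by c; CP decompositions are not unique, and this one is verified by expanding entrywise), so rank(T) ≤ 3.
These bounds meet, so rank(T) = 3.
Check entry T[1,0,1] = 4: (1)·(2)·(-1) + (2)·(1)·(1) + (1)·(1)·(4) = 4.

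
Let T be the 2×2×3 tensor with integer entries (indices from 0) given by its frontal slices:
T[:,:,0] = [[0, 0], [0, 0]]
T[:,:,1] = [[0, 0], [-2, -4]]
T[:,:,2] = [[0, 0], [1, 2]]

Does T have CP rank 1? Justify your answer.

If T = a (x) b (x) c then every fibre of T is a multiple of the corresponding factor, so read the factors off the fibres through the nonzero entry T[1,0,1] = -2.
The mode-1 fibre T[:,0,1] = [0, -2] gives a = [0, 1] (primitive direction); the mode-2 fibre T[1,:,1] = [-2, -4] gives b = [1, 2]; then c[k] = T[1,0,k] / (a[1]·b[0]) = [0, -2, 1] / 1 = [0, -2, 1].
Expanding [0, 1] (x) [1, 2] (x) [0, -2, 1] reproduces all 12 entries of T, so T = [0, 1] (x) [1, 2] (x) [0, -2, 1] and rank(T) ≤ 1.
Equivalently every frontal slice T[:,:,k] is c[k] times the rank-1 matrix [0, 1] (x) [1, 2]. So T has rank 1 (it is nonzero).

Yes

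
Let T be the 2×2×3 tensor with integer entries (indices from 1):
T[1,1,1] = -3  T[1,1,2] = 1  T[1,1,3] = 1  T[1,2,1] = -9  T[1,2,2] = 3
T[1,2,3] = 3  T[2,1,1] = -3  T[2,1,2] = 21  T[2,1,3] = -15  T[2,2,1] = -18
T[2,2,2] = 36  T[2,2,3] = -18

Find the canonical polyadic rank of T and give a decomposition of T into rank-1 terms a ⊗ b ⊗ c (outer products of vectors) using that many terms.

rank(T) = 2

Lower bound: the mode-2 unfolding of T (rows indexed by j, columns by (i,k) = (1,1), (1,2), (1,3), (2,1), (2,2), (2,3)) is [[-3, 1, 1, -3, 21, -15], [-9, 3, 3, -18, 36, -18]].
There the 2×2 minor on rows j ∈ {1, 2}, columns (i,k) ∈ {(1,1), (2,1)} is det [[-3, -3], [-9, -18]] = 27 ≠ 0, so this unfolding has rank ≥ 2; CP rank is at least every unfolding rank, so rank(T) ≥ 2. (Flattening ranks never certify an upper bound on CP rank; for that we must actually write T with 2 rank-1 terms.)
Upper bound — finding two terms. Write S_k = T[:,:,k] for the frontal slices: S₁ = [[-3, -9], [-3, -18]], S₂ = [[1, 3], [21, 36]], S₃ = [[1, 3], [-15, -18]].
If T = a₁ ⊗ b₁ ⊗ c₁ + a₂ ⊗ b₂ ⊗ c₂ then each S_k = c₁[k]·a₁b₁ᵀ + c₂[k]·a₂b₂ᵀ. S₁ and S₂ are linearly independent, so a₁b₁ᵀ and a₂b₂ᵀ must span the same plane of matrices: they are the rank-1 matrices of the form x·S₁ + y·S₂.
det(x·S₁ + y·S₂) is 27·x² + 72·xy − 27·y² = 9·(x + 3·y)(3·x − y), vanishing at (x:y) = (3:-1) and (1:3).
M₁ = 3·S₁ − S₂ = [[-10, -30], [-30, -90]] = (-10)·[1, 3][1, 3]ᵀ and M₂ = S₁ + 3·S₂ = [[0, 0], [60, 90]] = 30·[0, 1][2, 3]ᵀ, so take a₁ = [1, 3], b₁ = [1, 3], a₂ = [0, 1], b₂ = [2, 3].
Each slice is an integer combination of E₁ = a₁b₁ᵀ and E₂ = a₂b₂ᵀ: S₁ = −3·E₁ + 3·E₂, S₂ = E₁ + 9·E₂, S₃ = E₁ − 9·E₂; reading off coefficients, c₁ = [-3, 1, 1] and c₂ = [3, 9, -9].
Hence T = [1, 3] ⊗ [1, 3] ⊗ [-3, 1, 1] + [0, 1] ⊗ [2, 3] ⊗ [3, 9, -9], so rank(T) ≤ 2.
These bounds meet, so rank(T) = 2.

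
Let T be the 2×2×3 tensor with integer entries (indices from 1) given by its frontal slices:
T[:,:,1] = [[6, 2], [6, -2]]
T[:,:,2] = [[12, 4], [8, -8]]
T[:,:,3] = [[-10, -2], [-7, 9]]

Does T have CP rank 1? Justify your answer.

No

The mode-3 unfolding of T (rows indexed by k, columns by (i,j) = (1,1), (1,2), (2,1), (2,2)) is [[6, 2, 6, -2], [12, 4, 8, -8], [-10, -2, -7, 9]].
There the 3×3 minor on rows k ∈ {1, 2, 3}, columns (i,j) ∈ {(1,1), (1,2), (2,1)} is det [[6, 2, 6], [12, 4, 8], [-10, -2, -7]] = 32 ≠ 0, so this unfolding has rank ≥ 3; CP rank is at least every unfolding rank, so rank(T) ≥ 3.
In particular rank(T) ≥ 3 > 1, so T is not rank-1.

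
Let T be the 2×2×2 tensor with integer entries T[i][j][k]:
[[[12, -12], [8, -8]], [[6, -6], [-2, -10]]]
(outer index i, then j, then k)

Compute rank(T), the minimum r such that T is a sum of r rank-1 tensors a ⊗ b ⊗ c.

2

Lower bound: in the mode-1 unfolding of T (rows indexed by i, columns by (j,k)) the 2×2 minor on rows i ∈ {0, 1}, columns (j,k) ∈ {(0,0), (1,0)} is det [[12, 8], [6, -2]] = -72 ≠ 0, so that unfolding has rank ≥ 2 and hence rank(T) ≥ 2 (CP rank is at least every unfolding rank, though it can be larger).
Upper bound: with S_k = T[:,:,k], the two rank-1 terms a₁b₁ᵀ, a₂b₂ᵀ are the rank-1 members of the pencil x·S₀ + y·S₁.
det(x·S₀ + y·S₁) is −72·x² + 72·y² = (-72)·(x − y)(x + y), vanishing at (x:y) = (1:1) and (1:-1).
M₁ = S₀ + S₁ = [[0, 0], [0, -12]] = (-12)·(0, 1)(0, 1)ᵀ and M₂ = S₀ − S₁ = [[24, 16], [12, 8]] = 4·(2, 1)(3, 2)ᵀ, so take a₁ = (0, 1), b₁ = (0, 1), a₂ = (2, 1), b₂ = (3, 2).
Each slice is an integer combination of E₁ = a₁b₁ᵀ and E₂ = a₂b₂ᵀ: S₀ = −6·E₁ + 2·E₂, S₁ = −6·E₁ − 2·E₂; reading off coefficients, c₁ = (-6, -6) and c₂ = (2, -2).
Hence T = (0, 1) ⊗ (0, 1) ⊗ (-6, -6) + (2, 1) ⊗ (3, 2) ⊗ (2, -2), so rank(T) ≤ 2.
These bounds meet, so rank(T) = 2.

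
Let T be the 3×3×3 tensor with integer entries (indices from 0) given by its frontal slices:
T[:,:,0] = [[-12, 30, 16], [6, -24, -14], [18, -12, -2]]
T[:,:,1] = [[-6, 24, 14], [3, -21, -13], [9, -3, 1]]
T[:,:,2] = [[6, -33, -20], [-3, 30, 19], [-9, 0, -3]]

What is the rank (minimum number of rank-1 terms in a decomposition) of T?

2

Lower bound: the mode-2 unfolding of T (rows indexed by j, columns by (i,k) = (0,0), (0,1), (0,2), (1,0), (1,1), (1,2), (2,0), (2,1), (2,2)) is [[-12, -6, 6, 6, 3, -3, 18, 9, -9], [30, 24, -33, -24, -21, 30, -12, -3, 0], [16, 14, -20, -14, -13, 19, -2, 1, -3]].
There the 2×2 minor on rows j ∈ {0, 1}, columns (i,k) ∈ {(0,0), (0,1)} is det [[-12, -6], [30, 24]] = -108 ≠ 0, so this unfolding has rank ≥ 2; CP rank is at least every unfolding rank, so rank(T) ≥ 2. (This is only a lower bound: in general the CP rank may exceed every unfolding rank, so we still need to exhibit 2 rank-1 terms summing to T.)
Upper bound — finding two terms. Write S_k = T[:,:,k] for the frontal slices: S₀ = [[-12, 30, 16], [6, -24, -14], [18, -12, -2]], S₁ = [[-6, 24, 14], [3, -21, -13], [9, -3, 1]], S₂ = [[6, -33, -20], [-3, 30, 19], [-9, 0, -3]].
If T = a₁ ⊗ b₁ ⊗ c₁ + a₂ ⊗ b₂ ⊗ c₂ then each S_k = c₁[k]·a₁b₁ᵀ + c₂[k]·a₂b₂ᵀ. S₀ and S₁ are linearly independent, so a₁b₁ᵀ and a₂b₂ᵀ must span the same plane of matrices: they are the rank-1 matrices of the form x·S₀ + y·S₁.
The 2×2 minor of x·S₀ + y·S₁ on rows {0,1}, columns {0,1} is 108·x² + 162·xy + 54·y² = 54·(x + y)(2·x + y), vanishing at (x:y) = (1:-1) and (1:-2).
M₁ = S₀ − S₁ = [[-6, 6, 2], [3, -3, -1], [9, -9, -3]] = −(2, -1, -3)(3, -3, -1)ᵀ and M₂ = S₀ − 2·S₁ = [[0, -18, -12], [0, 18, 12], [0, -6, -4]] = (-2)·(3, -3, 1)(0, 3, 2)ᵀ, so take a₁ = (2, -1, -3), b₁ = (3, -3, -1), a₂ = (3, -3, 1), b₂ = (0, 3, 2).
Each slice is an integer combination of E₁ = a₁b₁ᵀ and E₂ = a₂b₂ᵀ: S₀ = −2·E₁ + 2·E₂, S₁ = −E₁ + 2·E₂, S₂ = E₁ − 3·E₂; reading off coefficients, c₁ = (-2, -1, 1) and c₂ = (2, 2, -3).
Hence T = (2, -1, -3) ⊗ (3, -3, -1) ⊗ (-2, -1, 1) + (3, -3, 1) ⊗ (0, 3, 2) ⊗ (2, 2, -3), so rank(T) ≤ 2.
These bounds meet, so rank(T) = 2.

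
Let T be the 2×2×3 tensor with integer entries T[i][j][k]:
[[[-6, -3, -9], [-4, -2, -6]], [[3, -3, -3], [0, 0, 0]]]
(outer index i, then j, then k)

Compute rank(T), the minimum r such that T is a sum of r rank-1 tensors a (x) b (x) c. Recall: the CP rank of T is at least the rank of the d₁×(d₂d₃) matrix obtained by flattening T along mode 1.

2

Lower bound: the mode-2 unfolding of T (rows indexed by j, columns by (i,k) = (0,0), (0,1), (0,2), (1,0), (1,1), (1,2)) is [[-6, -3, -9, 3, -3, -3], [-4, -2, -6, 0, 0, 0]].
There the 2×2 minor on rows j ∈ {0, 1}, columns (i,k) ∈ {(0,0), (1,0)} is det [[-6, 3], [-4, 0]] = 12 ≠ 0, so this unfolding has rank ≥ 2; CP rank is at least every unfolding rank, so rank(T) ≥ 2. (This is only a lower bound: in general the CP rank may exceed every unfolding rank, so we still need to exhibit 2 rank-1 terms summing to T.)
Upper bound — finding two terms. Write S_k = T[:,:,k] for the frontal slices: S₀ = [[-6, -4], [3, 0]], S₁ = [[-3, -2], [-3, 0]], S₂ = [[-9, -6], [-3, 0]].
If T = a₁ (x) b₁ (x) c₁ + a₂ (x) b₂ (x) c₂ then each S_k = c₁[k]·a₁b₁ᵀ + c₂[k]·a₂b₂ᵀ. S₀ and S₁ are linearly independent, so a₁b₁ᵀ and a₂b₂ᵀ must span the same plane of matrices: they are the rank-1 matrices of the form x·S₀ + y·S₁.
det(x·S₀ + y·S₁) is 12·x² − 6·xy − 6·y² = 6·(x − y)(2·x + y), vanishing at (x:y) = (1:1) and (1:-2).
M₁ = S₀ + S₁ = [[-9, -6], [0, 0]] = (-3)·(1, 0)(3, 2)ᵀ and M₂ = S₀ − 2·S₁ = [[0, 0], [9, 0]] = 9·(0, 1)(1, 0)ᵀ, so take a₁ = (1, 0), b₁ = (3, 2), a₂ = (0, 1), b₂ = (1, 0).
Each slice is an integer combination of E₁ = a₁b₁ᵀ and E₂ = a₂b₂ᵀ: S₀ = −2·E₁ + 3·E₂, S₁ = −E₁ − 3·E₂, S₂ = −3·E₁ − 3·E₂; reading off coefficients, c₁ = (-2, -1, -3) and c₂ = (3, -3, -3).
Hence T = (1, 0) (x) (3, 2) (x) (-2, -1, -3) + (0, 1) (x) (1, 0) (x) (3, -3, -3), so rank(T) ≤ 2.
These bounds meet, so rank(T) = 2.
Check entry T[0,0,2] = -9: (1)·(3)·(-3) + (0)·(1)·(-3) = -9.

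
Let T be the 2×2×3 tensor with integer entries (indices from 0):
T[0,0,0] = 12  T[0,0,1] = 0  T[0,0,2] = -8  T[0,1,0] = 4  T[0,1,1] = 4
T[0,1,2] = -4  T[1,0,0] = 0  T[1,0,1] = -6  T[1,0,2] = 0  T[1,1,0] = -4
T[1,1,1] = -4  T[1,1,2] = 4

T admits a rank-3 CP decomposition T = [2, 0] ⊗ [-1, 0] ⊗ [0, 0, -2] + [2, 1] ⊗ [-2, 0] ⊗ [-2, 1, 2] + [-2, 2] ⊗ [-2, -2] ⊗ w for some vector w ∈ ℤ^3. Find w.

w = [1, 1, -1]

Subtract the known terms from T to get the rank-1 residual R = [-2, 2] ⊗ [-2, -2] ⊗ w, so R[i,j,k] = a[i]·b[j]·w[k]. Pick indices with nonzero a[0]·b[0] = (-2)·(-2) = 4. Only the fibre through (0,0,·) is needed: R[0,0,:] = T[0,0,:] − Σₗ aₗ[0]bₗ[0]cₗ = [12, 0, -8] − (2)·(-1)·[0, 0, -2] − (2)·(-2)·[-2, 1, 2] = [4, 4, -4]. Then w[k] = R[0,0,k] / 4 for each k, giving w = [4, 4, -4] / 4 = [1, 1, -1].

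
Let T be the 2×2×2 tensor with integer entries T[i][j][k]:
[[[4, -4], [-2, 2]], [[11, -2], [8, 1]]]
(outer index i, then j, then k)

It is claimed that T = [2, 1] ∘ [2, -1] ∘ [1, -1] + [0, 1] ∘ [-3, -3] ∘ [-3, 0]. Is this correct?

Yes

Reconstruct entrywise from the claimed factors. For example, T[0,1,1] = 2 and Σₗ aₗ[0]bₗ[1]cₗ[1] = (2)·(-1)·(-1) + (0)·(-3)·(0) = 2; checking all 8 entries, every one matches. The claim holds.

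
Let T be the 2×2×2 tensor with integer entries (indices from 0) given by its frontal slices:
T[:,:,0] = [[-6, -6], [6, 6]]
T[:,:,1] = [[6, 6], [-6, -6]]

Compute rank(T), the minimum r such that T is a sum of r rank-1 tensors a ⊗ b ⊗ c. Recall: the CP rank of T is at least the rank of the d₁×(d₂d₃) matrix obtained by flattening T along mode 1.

1

Lower bound: T ≠ 0 (e.g. T[0,0,0] = -6), so rank(T) ≥ 1.
Upper bound: if T = a ⊗ b ⊗ c then every fibre of T is a multiple of the corresponding factor, so read the factors off the fibres through the nonzero entry T[0,0,0] = -6.
The mode-1 fibre T[:,0,0] = [-6, 6] gives a = [1, -1] (primitive direction); the mode-2 fibre T[0,:,0] = [-6, -6] gives b = [1, 1]; then c[k] = T[0,0,k] / (a[0]·b[0]) = [-6, 6] / 1 = [-6, 6].
Expanding [1, -1] ⊗ [1, 1] ⊗ [-6, 6] reproduces all 8 entries of T, so T = [1, -1] ⊗ [1, 1] ⊗ [-6, 6] and rank(T) ≤ 1.
These bounds meet, so rank(T) = 1.
Check entry T[0,0,1] = 6: (1)·(1)·(6) = 6.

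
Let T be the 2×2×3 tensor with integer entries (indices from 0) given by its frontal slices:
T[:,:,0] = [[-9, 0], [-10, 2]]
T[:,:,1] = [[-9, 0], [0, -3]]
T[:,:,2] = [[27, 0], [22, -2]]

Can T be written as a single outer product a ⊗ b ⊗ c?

No

The mode-3 unfolding of T (rows indexed by k, columns by (i,j) = (0,0), (0,1), (1,0), (1,1)) is [[-9, 0, -10, 2], [-9, 0, 0, -3], [27, 0, 22, -2]].
There the 2×2 minor on rows k ∈ {0, 1}, columns (i,j) ∈ {(0,0), (1,0)} is det [[-9, -10], [-9, 0]] = -90 ≠ 0, so this unfolding has rank ≥ 2; CP rank is at least every unfolding rank, so rank(T) ≥ 2.
In particular rank(T) ≥ 2 > 1, so T is not rank-1.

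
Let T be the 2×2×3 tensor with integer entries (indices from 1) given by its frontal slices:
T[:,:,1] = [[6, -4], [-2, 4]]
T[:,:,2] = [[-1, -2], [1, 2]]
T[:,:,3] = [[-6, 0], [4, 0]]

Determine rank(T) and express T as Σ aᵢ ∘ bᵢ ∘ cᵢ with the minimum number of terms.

Lower bound: the mode-3 unfolding of T (rows indexed by k, columns by (i,j) = (1,1), (1,2), (2,1), (2,2)) is [[6, -4, -2, 4], [-1, -2, 1, 2], [-6, 0, 4, 0]].
There the 3×3 minor on rows k ∈ {1, 2, 3}, columns (i,j) ∈ {(1,1), (1,2), (2,1)} is det [[6, -4, -2], [-1, -2, 1], [-6, 0, 4]] = -16 ≠ 0, so this unfolding has rank ≥ 3; CP rank is at least every unfolding rank, so rank(T) ≥ 3. (Unfolding ranks only ever bound the CP rank from below — rank(T) can be strictly larger than all of them — so the matching upper bound has to come from an explicit 3-term decomposition.)
Upper bound: T is a sum of 3 rank-1 terms, T = [1, -1] ∘ [1, 0] ∘ [0, 0, -2] + [1, -1] ∘ [1, 2] ∘ [-2, -1, 0] + [2, -1] ∘ [1, 0] ∘ [4, 0, -2] (written with every a and b primitive with positive leading entry and the scale carried by c; CP decompositions are not unique, and this one is verified by expanding entrywise), so rank(T) ≤ 3.
These bounds meet, so rank(T) = 3.

rank(T) = 3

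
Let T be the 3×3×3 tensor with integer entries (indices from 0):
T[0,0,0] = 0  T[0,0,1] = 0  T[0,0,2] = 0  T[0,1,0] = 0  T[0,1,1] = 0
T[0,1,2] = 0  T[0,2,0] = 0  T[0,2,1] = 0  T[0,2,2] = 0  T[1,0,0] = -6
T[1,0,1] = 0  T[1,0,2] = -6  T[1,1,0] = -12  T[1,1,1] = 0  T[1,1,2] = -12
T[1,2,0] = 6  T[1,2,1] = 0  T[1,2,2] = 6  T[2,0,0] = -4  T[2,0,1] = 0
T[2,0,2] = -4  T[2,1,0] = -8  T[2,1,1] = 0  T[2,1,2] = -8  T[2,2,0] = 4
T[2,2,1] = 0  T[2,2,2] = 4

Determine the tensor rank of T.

Lower bound: T ≠ 0 (e.g. T[1,0,0] = -6), so rank(T) ≥ 1.
Upper bound: if T = a (x) b (x) c then every fibre of T is a multiple of the corresponding factor, so read the factors off the fibres through the nonzero entry T[1,0,0] = -6.
The mode-1 fibre T[:,0,0] = [0, -6, -4] gives a = [0, 3, 2] (primitive direction); the mode-2 fibre T[1,:,0] = [-6, -12, 6] gives b = [1, 2, -1]; then c[k] = T[1,0,k] / (a[1]·b[0]) = [-6, 0, -6] / 3 = [-2, 0, -2].
Expanding [0, 3, 2] (x) [1, 2, -1] (x) [-2, 0, -2] reproduces all 27 entries of T, so T = [0, 3, 2] (x) [1, 2, -1] (x) [-2, 0, -2] and rank(T) ≤ 1.
These bounds meet, so rank(T) = 1.
Check entry T[0,0,2] = 0: (0)·(1)·(-2) = 0.

1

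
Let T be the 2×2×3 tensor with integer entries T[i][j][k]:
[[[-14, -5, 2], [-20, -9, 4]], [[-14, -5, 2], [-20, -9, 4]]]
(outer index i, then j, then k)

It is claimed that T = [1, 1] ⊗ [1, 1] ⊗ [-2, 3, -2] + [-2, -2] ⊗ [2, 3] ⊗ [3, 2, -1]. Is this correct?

Yes

Reconstruct entrywise from the claimed factors. For example, T[0,0,1] = -5 and Σₗ aₗ[0]bₗ[0]cₗ[1] = (1)·(1)·(3) + (-2)·(2)·(2) = -5; checking all 12 entries, every one matches. The claim holds.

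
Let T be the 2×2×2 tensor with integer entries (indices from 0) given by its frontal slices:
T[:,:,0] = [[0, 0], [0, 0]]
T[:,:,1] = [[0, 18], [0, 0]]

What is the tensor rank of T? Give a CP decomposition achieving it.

Lower bound: T ≠ 0 (e.g. T[0,1,1] = 18), so rank(T) ≥ 1.
Upper bound: if T = a (x) b (x) c then every fibre of T is a multiple of the corresponding factor, so read the factors off the fibres through the nonzero entry T[0,1,1] = 18.
The mode-1 fibre T[:,1,1] = [18, 0] gives a = [1, 0] (primitive direction); the mode-2 fibre T[0,:,1] = [0, 18] gives b = [0, 1]; then c[k] = T[0,1,k] / (a[0]·b[1]) = [0, 18] / 1 = [0, 18].
Expanding [1, 0] (x) [0, 1] (x) [0, 18] reproduces all 8 entries of T, so T = [1, 0] (x) [0, 1] (x) [0, 18] and rank(T) ≤ 1.
These bounds meet, so rank(T) = 1.

rank(T) = 1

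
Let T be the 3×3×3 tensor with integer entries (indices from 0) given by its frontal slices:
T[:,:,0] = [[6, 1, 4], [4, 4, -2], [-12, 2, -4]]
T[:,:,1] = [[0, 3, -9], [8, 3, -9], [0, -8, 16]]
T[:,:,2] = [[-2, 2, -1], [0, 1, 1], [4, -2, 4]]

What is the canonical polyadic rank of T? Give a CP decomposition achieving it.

rank(T) = 3

Lower bound: the mode-3 unfolding of T (rows indexed by k, columns by (i,j) = (0,0), (0,1), (0,2), (1,0), (1,1), (1,2), (2,0), (2,1), (2,2)) is [[6, 1, 4, 4, 4, -2, -12, 2, -4], [0, 3, -9, 8, 3, -9, 0, -8, 16], [-2, 2, -1, 0, 1, 1, 4, -2, 4]].
There the 3×3 minor on rows k ∈ {0, 1, 2}, columns (i,j) ∈ {(0,0), (0,1), (0,2)} is det [[6, 1, 4], [0, 3, -9], [-2, 2, -1]] = 132 ≠ 0, so this unfolding has rank ≥ 3; CP rank is at least every unfolding rank, so rank(T) ≥ 3. (This is only a lower bound: in general the CP rank may exceed every unfolding rank, so we still need to exhibit 3 rank-1 terms summing to T.)
Upper bound: T is a sum of 3 rank-1 terms, T = [1, 0, -2] ⊗ [2, -1, 2] ⊗ [2, -2, -1] + [1, 1, 0] ⊗ [0, 1, 1] ⊗ [2, -1, 1] + [1, 2, -2] ⊗ [2, 1, -2] ⊗ [1, 2, 0] (written with every a and b primitive with positive leading entry and the scale carried by c; CP decompositions are not unique, and this one is verified by expanding entrywise), so rank(T) ≤ 3.
These bounds meet, so rank(T) = 3.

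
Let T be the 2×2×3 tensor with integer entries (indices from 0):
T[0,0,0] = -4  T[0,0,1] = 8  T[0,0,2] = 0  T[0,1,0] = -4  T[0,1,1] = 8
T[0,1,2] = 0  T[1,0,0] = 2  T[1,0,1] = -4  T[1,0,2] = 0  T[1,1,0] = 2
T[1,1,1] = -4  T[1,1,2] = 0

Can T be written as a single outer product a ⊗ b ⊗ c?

Yes

If T = a ⊗ b ⊗ c then every fibre of T is a multiple of the corresponding factor, so read the factors off the fibres through the nonzero entry T[0,0,0] = -4.
The mode-1 fibre T[:,0,0] = [-4, 2] gives a = [2, -1] (primitive direction); the mode-2 fibre T[0,:,0] = [-4, -4] gives b = [1, 1]; then c[k] = T[0,0,k] / (a[0]·b[0]) = [-4, 8, 0] / 2 = [-2, 4, 0].
Expanding [2, -1] ⊗ [1, 1] ⊗ [-2, 4, 0] reproduces all 12 entries of T, so T = [2, -1] ⊗ [1, 1] ⊗ [-2, 4, 0] and rank(T) ≤ 1.
Equivalently every frontal slice T[:,:,k] is c[k] times the rank-1 matrix [2, -1] ⊗ [1, 1]. So T has rank 1 (it is nonzero).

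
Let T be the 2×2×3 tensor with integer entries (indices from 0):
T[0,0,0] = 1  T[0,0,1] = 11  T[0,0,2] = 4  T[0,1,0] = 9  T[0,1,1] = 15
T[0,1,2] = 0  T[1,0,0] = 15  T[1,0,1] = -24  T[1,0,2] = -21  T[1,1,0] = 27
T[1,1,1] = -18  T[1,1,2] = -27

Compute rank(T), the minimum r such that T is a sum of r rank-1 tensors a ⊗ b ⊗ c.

Lower bound: the mode-2 unfolding of T (rows indexed by j, columns by (i,k) = (0,0), (0,1), (0,2), (1,0), (1,1), (1,2)) is [[1, 11, 4, 15, -24, -21], [9, 15, 0, 27, -18, -27]].
There the 2×2 minor on rows j ∈ {0, 1}, columns (i,k) ∈ {(0,0), (0,1)} is det [[1, 11], [9, 15]] = -84 ≠ 0, so this unfolding has rank ≥ 2; CP rank is at least every unfolding rank, so rank(T) ≥ 2. (This is only a lower bound: in general the CP rank may exceed every unfolding rank, so we still need to exhibit 2 rank-1 terms summing to T.)
Upper bound — finding two terms. Write S_k = T[:,:,k] for the frontal slices: S₀ = [[1, 9], [15, 27]], S₁ = [[11, 15], [-24, -18]], S₂ = [[4, 0], [-21, -27]].
If T = a₁ ⊗ b₁ ⊗ c₁ + a₂ ⊗ b₂ ⊗ c₂ then each S_k = c₁[k]·a₁b₁ᵀ + c₂[k]·a₂b₂ᵀ. S₀ and S₁ are linearly independent, so a₁b₁ᵀ and a₂b₂ᵀ must span the same plane of matrices: they are the rank-1 matrices of the form x·S₀ + y·S₁.
det(x·S₀ + y·S₁) is −108·x² + 270·xy + 162·y² = (-54)·(x − 3·y)(2·x + y), vanishing at (x:y) = (3:1) and (1:-2).
M₁ = 3·S₀ + S₁ = [[14, 42], [21, 63]] = 7·(2, 3)(1, 3)ᵀ and M₂ = S₀ − 2·S₁ = [[-21, -21], [63, 63]] = (-21)·(1, -3)(1, 1)ᵀ, so take a₁ = (2, 3), b₁ = (1, 3), a₂ = (1, -3), b₂ = (1, 1).
Each slice is an integer combination of E₁ = a₁b₁ᵀ and E₂ = a₂b₂ᵀ: S₀ = 2·E₁ − 3·E₂, S₁ = E₁ + 9·E₂, S₂ = −E₁ + 6·E₂; reading off coefficients, c₁ = (2, 1, -1) and c₂ = (-3, 9, 6).
Hence T = (2, 3) ⊗ (1, 3) ⊗ (2, 1, -1) + (1, -3) ⊗ (1, 1) ⊗ (-3, 9, 6), so rank(T) ≤ 2.
These bounds meet, so rank(T) = 2.

2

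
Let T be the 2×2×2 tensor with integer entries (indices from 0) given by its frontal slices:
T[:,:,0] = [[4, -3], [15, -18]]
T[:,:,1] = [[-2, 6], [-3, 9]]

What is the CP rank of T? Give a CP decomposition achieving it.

rank(T) = 2

Lower bound: the mode-2 unfolding of T (rows indexed by j, columns by (i,k) = (0,0), (0,1), (1,0), (1,1)) is [[4, -2, 15, -3], [-3, 6, -18, 9]].
There the 2×2 minor on rows j ∈ {0, 1}, columns (i,k) ∈ {(0,0), (0,1)} is det [[4, -2], [-3, 6]] = 18 ≠ 0, so this unfolding has rank ≥ 2; CP rank is at least every unfolding rank, so rank(T) ≥ 2. (This is only a lower bound: in general the CP rank may exceed every unfolding rank, so we still need to exhibit 2 rank-1 terms summing to T.)
Upper bound — finding two terms. Write S_k = T[:,:,k] for the frontal slices: S₀ = [[4, -3], [15, -18]], S₁ = [[-2, 6], [-3, 9]].
If T = a₁ ⊗ b₁ ⊗ c₁ + a₂ ⊗ b₂ ⊗ c₂ then each S_k = c₁[k]·a₁b₁ᵀ + c₂[k]·a₂b₂ᵀ. S₀ and S₁ are linearly independent, so a₁b₁ᵀ and a₂b₂ᵀ must span the same plane of matrices: they are the rank-1 matrices of the form x·S₀ + y·S₁.
det(x·S₀ + y·S₁) is −27·x² − 27·xy = (-27)·(x + y)(x), vanishing at (x:y) = (1:-1) and (0:1).
M₁ = S₀ − S₁ = [[6, -9], [18, -27]] = 3·[1, 3][2, -3]ᵀ and M₂ = S₁ = [[-2, 6], [-3, 9]] = −[2, 3][1, -3]ᵀ, so take a₁ = [1, 3], b₁ = [2, -3], a₂ = [2, 3], b₂ = [1, -3].
Each slice is an integer combination of E₁ = a₁b₁ᵀ and E₂ = a₂b₂ᵀ: S₀ = 3·E₁ − E₂, S₁ = −E₂; reading off coefficients, c₁ = [3, 0] and c₂ = [-1, -1].
Hence T = [1, 3] ⊗ [2, -3] ⊗ [3, 0] + [2, 3] ⊗ [1, -3] ⊗ [-1, -1], so rank(T) ≤ 2.
These bounds meet, so rank(T) = 2.
Check entry T[0,1,0] = -3: (1)·(-3)·(3) + (2)·(-3)·(-1) = -3.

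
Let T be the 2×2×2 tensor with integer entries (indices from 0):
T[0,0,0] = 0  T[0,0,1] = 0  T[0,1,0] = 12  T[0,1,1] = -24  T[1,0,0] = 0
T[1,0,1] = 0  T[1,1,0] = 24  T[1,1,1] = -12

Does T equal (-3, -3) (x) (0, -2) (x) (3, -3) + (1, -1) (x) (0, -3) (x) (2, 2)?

Reconstruct entrywise from the claimed factors. For example, T[1,0,1] = 0 and Σₗ aₗ[1]bₗ[0]cₗ[1] = (-3)·(0)·(-3) + (-1)·(0)·(2) = 0; checking all 8 entries, every one matches. The claim holds.

Yes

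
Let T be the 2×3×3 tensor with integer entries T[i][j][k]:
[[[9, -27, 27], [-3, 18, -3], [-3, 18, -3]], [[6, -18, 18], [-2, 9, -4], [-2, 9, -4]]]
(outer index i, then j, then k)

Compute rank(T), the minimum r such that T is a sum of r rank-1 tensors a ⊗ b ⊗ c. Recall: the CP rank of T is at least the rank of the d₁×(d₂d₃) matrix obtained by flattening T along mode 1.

2

Lower bound: the mode-2 unfolding of T (rows indexed by j, columns by (i,k) = (0,0), (0,1), (0,2), (1,0), (1,1), (1,2)) is [[9, -27, 27, 6, -18, 18], [-3, 18, -3, -2, 9, -4], [-3, 18, -3, -2, 9, -4]].
There the 2×2 minor on rows j ∈ {0, 1}, columns (i,k) ∈ {(0,0), (0,1)} is det [[9, -27], [-3, 18]] = 81 ≠ 0, so this unfolding has rank ≥ 2; CP rank is at least every unfolding rank, so rank(T) ≥ 2. (Unfolding ranks only ever bound the CP rank from below — rank(T) can be strictly larger than all of them — so the matching upper bound has to come from an explicit 2-term decomposition.)
Upper bound — finding two terms. Write S_k = T[:,:,k] for the frontal slices: S₀ = [[9, -3, -3], [6, -2, -2]], S₁ = [[-27, 18, 18], [-18, 9, 9]], S₂ = [[27, -3, -3], [18, -4, -4]].
If T = a₁ ⊗ b₁ ⊗ c₁ + a₂ ⊗ b₂ ⊗ c₂ then each S_k = c₁[k]·a₁b₁ᵀ + c₂[k]·a₂b₂ᵀ. S₀ and S₁ are linearly independent, so a₁b₁ᵀ and a₂b₂ᵀ must span the same plane of matrices: they are the rank-1 matrices of the form x·S₀ + y·S₁.
The 2×2 minor of x·S₀ + y·S₁ on rows {0,1}, columns {0,1} is −27·xy + 81·y² = (-27)·(x − 3·y)(y), vanishing at (x:y) = (3:1) and (1:0).
M₁ = 3·S₀ + S₁ = [[0, 9, 9], [0, 3, 3]] = 3·[3, 1][0, 1, 1]ᵀ and M₂ = S₀ = [[9, -3, -3], [6, -2, -2]] = [3, 2][3, -1, -1]ᵀ, so take a₁ = [3, 1], b₁ = [0, 1, 1], a₂ = [3, 2], b₂ = [3, -1, -1].
Each slice is an integer combination of E₁ = a₁b₁ᵀ and E₂ = a₂b₂ᵀ: S₀ = E₂, S₁ = 3·E₁ − 3·E₂, S₂ = 2·E₁ + 3·E₂; reading off coefficients, c₁ = [0, 3, 2] and c₂ = [1, -3, 3].
Hence T = [3, 1] ⊗ [0, 1, 1] ⊗ [0, 3, 2] + [3, 2] ⊗ [3, -1, -1] ⊗ [1, -3, 3], so rank(T) ≤ 2.
These bounds meet, so rank(T) = 2.
Check entry T[0,0,2] = 27: (3)·(0)·(2) + (3)·(3)·(3) = 27.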